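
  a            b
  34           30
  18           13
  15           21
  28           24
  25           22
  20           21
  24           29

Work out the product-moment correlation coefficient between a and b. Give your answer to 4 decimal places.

0.7211

n = 7, Σa = 164, Σb = 160, Σa² = 4090, Σb² = 3852, Σab = 3907
nΣab − ΣaΣb = 27349 − 26240 = 1109
nΣa² − (Σa)² = 28630 − 26896 = 1734; nΣb² − (Σb)² = 26964 − 25600 = 1364
r = 1109 / √(1734 × 1364) = 1109 / 1537.9129 ≈ 0.7211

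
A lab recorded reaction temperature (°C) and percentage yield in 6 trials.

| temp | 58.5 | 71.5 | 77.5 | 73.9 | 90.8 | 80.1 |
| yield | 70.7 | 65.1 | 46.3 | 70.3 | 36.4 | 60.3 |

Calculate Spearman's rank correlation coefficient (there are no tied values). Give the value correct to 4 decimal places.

Rank temp: 1, 2, 4, 3, 6, 5
Rank yield: 6, 4, 2, 5, 1, 3
d = rank(temp) − rank(yield): -5, -2, 2, -2, 5, 2; Σd² = 66
ρ = 1 − 6Σd² / [n(n²−1)] = 1 − 6×66 / (6×35) = 1 − 396/210 ≈ -0.8857

-0.8857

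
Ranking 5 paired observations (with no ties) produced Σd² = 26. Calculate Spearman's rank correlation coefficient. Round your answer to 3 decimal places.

-0.300

ρ = 1 − 6Σd² / [n(n²−1)] = 1 − 6×26 / (5×24)
  = 1 − 156/120 = 1 − 1.3000 ≈ -0.300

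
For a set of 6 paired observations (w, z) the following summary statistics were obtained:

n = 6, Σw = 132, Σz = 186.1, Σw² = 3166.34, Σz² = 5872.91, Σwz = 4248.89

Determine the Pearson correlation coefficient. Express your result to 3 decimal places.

r = (nΣwz − ΣwΣz) / √[(nΣw² − (Σw)²)(nΣz² − (Σz)²)]
Numerator: 6×4248.89 − 132×186.1 = 928.14
Denominator: √[(18998.04 − 17424)(35237.46 − 34633.21)] = √[1574.04 × 604.25] = 975.2506
r = 928.14 / 975.2506 ≈ 0.952

0.952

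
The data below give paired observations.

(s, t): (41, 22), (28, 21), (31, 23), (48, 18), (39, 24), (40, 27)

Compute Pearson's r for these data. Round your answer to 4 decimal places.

n = 6, Σs = 227, Σt = 135, Σs² = 8851, Σt² = 3083, Σst = 5083
nΣst − ΣsΣt = 30498 − 30645 = -147
nΣs² − (Σs)² = 53106 − 51529 = 1577; nΣt² − (Σt)² = 18498 − 18225 = 273
r = -147 / √(1577 × 273) = -147 / 656.1410 ≈ -0.2240

-0.2240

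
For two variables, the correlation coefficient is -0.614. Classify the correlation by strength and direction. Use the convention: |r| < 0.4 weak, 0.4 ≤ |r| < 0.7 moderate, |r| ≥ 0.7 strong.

r = -0.614 < 0 so the relationship is negative.
|r| = 0.614, which falls in the moderate range.

moderate negative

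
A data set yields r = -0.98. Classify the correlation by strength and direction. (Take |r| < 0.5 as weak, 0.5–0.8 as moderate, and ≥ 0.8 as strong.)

r = -0.98 < 0 so the relationship is negative.
|r| = 0.98, which falls in the strong range.

strong negative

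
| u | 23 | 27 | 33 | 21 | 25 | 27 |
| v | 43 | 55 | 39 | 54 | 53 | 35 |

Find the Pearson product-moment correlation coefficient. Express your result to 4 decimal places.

n = 6, Σu = 156, Σv = 279, Σu² = 4142, Σv² = 13345, Σuv = 7165
nΣuv − ΣuΣv = 42990 − 43524 = -534
nΣu² − (Σu)² = 24852 − 24336 = 516; nΣv² − (Σv)² = 80070 − 77841 = 2229
r = -534 / √(516 × 2229) = -534 / 1072.4570 ≈ -0.4979

-0.4979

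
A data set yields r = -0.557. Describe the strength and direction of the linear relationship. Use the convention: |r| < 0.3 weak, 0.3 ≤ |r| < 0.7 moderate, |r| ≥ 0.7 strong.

r = -0.557 < 0 so the relationship is negative.
|r| = 0.557, which falls in the moderate range.

moderate negative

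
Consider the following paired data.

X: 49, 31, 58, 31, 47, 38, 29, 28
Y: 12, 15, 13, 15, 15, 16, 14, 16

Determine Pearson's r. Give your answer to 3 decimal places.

-0.637

n = 8, ΣX = 311, ΣY = 116, ΣX² = 12965, ΣY² = 1696, ΣXY = 4439
nΣXY − ΣXΣY = 35512 − 36076 = -564
nΣX² − (ΣX)² = 103720 − 96721 = 6999; nΣY² − (ΣY)² = 13568 − 13456 = 112
r = -564 / √(6999 × 112) = -564 / 885.3745 ≈ -0.637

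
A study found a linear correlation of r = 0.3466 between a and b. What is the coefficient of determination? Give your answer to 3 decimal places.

r² = (0.3466)² = 0.120

0.120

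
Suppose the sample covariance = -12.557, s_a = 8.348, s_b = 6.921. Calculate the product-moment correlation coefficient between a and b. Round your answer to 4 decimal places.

r = Cov(a,b) / (s_a · s_b) = -12.557 / (8.348 × 6.921)
  = -12.557 / 57.7765 ≈ -0.2173

-0.2173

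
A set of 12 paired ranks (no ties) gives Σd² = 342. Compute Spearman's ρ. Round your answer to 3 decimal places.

-0.196

ρ = 1 − 6Σd² / [n(n²−1)] = 1 − 6×342 / (12×143)
  = 1 − 2052/1716 = 1 − 1.1958 ≈ -0.196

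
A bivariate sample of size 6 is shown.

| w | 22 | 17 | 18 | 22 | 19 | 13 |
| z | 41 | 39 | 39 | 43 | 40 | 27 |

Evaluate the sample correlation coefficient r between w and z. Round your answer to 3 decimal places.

0.910

n = 6, Σw = 111, Σz = 229, Σw² = 2111, Σz² = 8901, Σwz = 4324
nΣwz − ΣwΣz = 25944 − 25419 = 525
nΣw² − (Σw)² = 12666 − 12321 = 345; nΣz² − (Σz)² = 53406 − 52441 = 965
r = 525 / √(345 × 965) = 525 / 576.9965 ≈ 0.910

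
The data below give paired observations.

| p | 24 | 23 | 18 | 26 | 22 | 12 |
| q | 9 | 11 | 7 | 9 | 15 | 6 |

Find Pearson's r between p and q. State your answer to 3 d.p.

0.534

n = 6, Σp = 125, Σq = 57, Σp² = 2733, Σq² = 593, Σpq = 1231
nΣpq − ΣpΣq = 7386 − 7125 = 261
nΣp² − (Σp)² = 16398 − 15625 = 773; nΣq² − (Σq)² = 3558 − 3249 = 309
r = 261 / √(773 × 309) = 261 / 488.7300 ≈ 0.534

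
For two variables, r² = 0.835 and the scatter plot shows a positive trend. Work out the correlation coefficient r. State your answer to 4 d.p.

|r| = √0.835 = 0.9138
The association is positive, so r = 0.9138.

0.9138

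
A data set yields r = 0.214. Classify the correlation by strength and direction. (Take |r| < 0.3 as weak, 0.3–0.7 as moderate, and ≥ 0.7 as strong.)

weak positive

r = 0.214 > 0 so the relationship is positive.
|r| = 0.214, which falls in the weak range.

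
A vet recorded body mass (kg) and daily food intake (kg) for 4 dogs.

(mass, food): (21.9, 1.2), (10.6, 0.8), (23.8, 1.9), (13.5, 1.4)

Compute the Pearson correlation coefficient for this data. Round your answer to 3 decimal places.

0.729

n = 4, Σx = 69.8, Σy = 5.3, Σx² = 1340.66, Σy² = 7.65, Σxy = 98.88
nΣxy − ΣxΣy = 395.52 − 369.94 = 25.58
nΣx² − (Σx)² = 5362.64 − 4872.04 = 490.6; nΣy² − (Σy)² = 30.6 − 28.09 = 2.51
r = 25.58 / √(490.6 × 2.51) = 25.58 / 35.0914 ≈ 0.729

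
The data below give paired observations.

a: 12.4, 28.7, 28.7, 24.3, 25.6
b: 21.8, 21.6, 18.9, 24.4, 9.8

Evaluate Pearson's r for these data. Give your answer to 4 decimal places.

n = 5, Σa = 119.7, Σb = 96.5, Σa² = 3046.99, Σb² = 1990.41, Σab = 2276.47
nΣab − ΣaΣb = 11382.35 − 11551.05 = -168.7
nΣa² − (Σa)² = 15234.95 − 14328.09 = 906.86; nΣb² − (Σb)² = 9952.05 − 9312.25 = 639.8
r = -168.7 / √(906.86 × 639.8) = -168.7 / 761.7145 ≈ -0.2215

-0.2215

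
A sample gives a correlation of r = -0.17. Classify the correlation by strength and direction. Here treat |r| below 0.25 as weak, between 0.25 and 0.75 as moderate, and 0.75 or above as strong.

weak negative

r = -0.17 < 0 so the relationship is negative.
|r| = 0.17, which falls in the weak range.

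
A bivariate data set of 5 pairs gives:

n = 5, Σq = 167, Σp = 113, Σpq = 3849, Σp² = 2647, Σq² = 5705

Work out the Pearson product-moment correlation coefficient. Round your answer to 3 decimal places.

r = (nΣpq − ΣpΣq) / √[(nΣp² − (Σp)²)(nΣq² − (Σq)²)]
Numerator: 5×3849 − 113×167 = 374
Denominator: √[(13235 − 12769)(28525 − 27889)] = √[466 × 636] = 544.4043
r = 374 / 544.4043 ≈ 0.687

0.687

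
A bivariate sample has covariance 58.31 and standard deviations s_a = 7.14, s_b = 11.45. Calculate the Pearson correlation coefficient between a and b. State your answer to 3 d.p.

r = Cov(a,b) / (s_a · s_b) = 58.31 / (7.14 × 11.45)
  = 58.31 / 81.7530 ≈ 0.713

0.713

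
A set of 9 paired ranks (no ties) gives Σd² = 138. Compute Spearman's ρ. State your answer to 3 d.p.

ρ = 1 − 6Σd² / [n(n²−1)] = 1 − 6×138 / (9×80)
  = 1 − 828/720 = 1 − 1.1500 ≈ -0.150

-0.150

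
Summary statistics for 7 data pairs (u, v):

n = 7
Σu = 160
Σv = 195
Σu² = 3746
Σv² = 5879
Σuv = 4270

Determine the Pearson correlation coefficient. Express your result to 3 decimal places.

-0.939

r = (nΣuv − ΣuΣv) / √[(nΣu² − (Σu)²)(nΣv² − (Σv)²)]
Numerator: 7×4270 − 160×195 = -1310
Denominator: √[(26222 − 25600)(41153 − 38025)] = √[622 × 3128] = 1394.8534
r = -1310 / 1394.8534 ≈ -0.939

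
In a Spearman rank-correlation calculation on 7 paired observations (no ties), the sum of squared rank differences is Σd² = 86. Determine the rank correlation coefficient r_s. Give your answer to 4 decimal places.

-0.5357

ρ = 1 − 6Σd² / [n(n²−1)] = 1 − 6×86 / (7×48)
  = 1 − 516/336 = 1 − 1.53571 ≈ -0.5357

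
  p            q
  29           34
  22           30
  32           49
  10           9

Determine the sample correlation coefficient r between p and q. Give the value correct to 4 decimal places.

n = 4, Σp = 93, Σq = 122, Σp² = 2449, Σq² = 4538, Σpq = 3304
nΣpq − ΣpΣq = 13216 − 11346 = 1870
nΣp² − (Σp)² = 9796 − 8649 = 1147; nΣq² − (Σq)² = 18152 − 14884 = 3268
r = 1870 / √(1147 × 3268) = 1870 / 1936.0775 ≈ 0.9659

0.9659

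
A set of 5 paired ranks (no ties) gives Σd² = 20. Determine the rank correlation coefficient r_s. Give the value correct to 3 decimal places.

ρ = 1 − 6Σd² / [n(n²−1)] = 1 − 6×20 / (5×24)
  = 1 − 120/120 = 1 − 1.0000 ≈ 0.000

0.000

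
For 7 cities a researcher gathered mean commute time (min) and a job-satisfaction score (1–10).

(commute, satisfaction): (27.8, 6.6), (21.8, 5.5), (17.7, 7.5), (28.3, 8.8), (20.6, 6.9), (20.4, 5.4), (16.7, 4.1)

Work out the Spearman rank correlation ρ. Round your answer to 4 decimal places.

Rank commute: 6, 5, 2, 7, 4, 3, 1
Rank satisfaction: 4, 3, 6, 7, 5, 2, 1
d = rank(commute) − rank(satisfaction): 2, 2, -4, 0, -1, 1, 0; Σd² = 26
ρ = 1 − 6Σd² / [n(n²−1)] = 1 − 6×26 / (7×48) = 1 − 156/336 ≈ 0.5357

0.5357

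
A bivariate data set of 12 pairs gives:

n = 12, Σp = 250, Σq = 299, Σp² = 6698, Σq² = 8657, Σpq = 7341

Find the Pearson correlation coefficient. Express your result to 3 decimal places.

r = (nΣpq − ΣpΣq) / √[(nΣp² − (Σp)²)(nΣq² − (Σq)²)]
Numerator: 12×7341 − 250×299 = 13342
Denominator: √[(80376 − 62500)(103884 − 89401)] = √[17876 × 14483] = 16090.3110
r = 13342 / 16090.3110 ≈ 0.829

0.829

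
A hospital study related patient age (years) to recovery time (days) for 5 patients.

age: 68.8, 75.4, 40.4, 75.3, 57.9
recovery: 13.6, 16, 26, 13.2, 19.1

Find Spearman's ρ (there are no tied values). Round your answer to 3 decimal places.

-0.700

Rank age: 3, 5, 1, 4, 2
Rank recovery: 2, 3, 5, 1, 4
d = rank(age) − rank(recovery): 1, 2, -4, 3, -2; Σd² = 34
ρ = 1 − 6Σd² / [n(n²−1)] = 1 − 6×34 / (5×24) = 1 − 204/120 ≈ -0.700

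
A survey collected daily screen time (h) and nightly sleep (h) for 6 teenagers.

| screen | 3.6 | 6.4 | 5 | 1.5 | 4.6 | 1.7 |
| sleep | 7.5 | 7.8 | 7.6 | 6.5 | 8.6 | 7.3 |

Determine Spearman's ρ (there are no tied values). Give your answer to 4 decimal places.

Rank screen: 3, 6, 5, 1, 4, 2
Rank sleep: 3, 5, 4, 1, 6, 2
d = rank(screen) − rank(sleep): 0, 1, 1, 0, -2, 0; Σd² = 6
ρ = 1 − 6Σd² / [n(n²−1)] = 1 − 6×6 / (6×35) = 1 − 36/210 ≈ 0.8286

0.8286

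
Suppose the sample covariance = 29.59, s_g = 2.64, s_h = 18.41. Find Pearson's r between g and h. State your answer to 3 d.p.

r = Cov(g,h) / (s_g · s_h) = 29.59 / (2.64 × 18.41)
  = 29.59 / 48.6024 ≈ 0.609

0.609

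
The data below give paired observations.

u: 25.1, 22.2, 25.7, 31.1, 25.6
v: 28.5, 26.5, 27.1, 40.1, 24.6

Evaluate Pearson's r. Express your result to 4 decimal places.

n = 5, Σu = 129.7, Σv = 146.8, Σu² = 3405.91, Σv² = 4462.08, Σuv = 3876.99
nΣuv − ΣuΣv = 19384.95 − 19039.96 = 344.99
nΣu² − (Σu)² = 17029.55 − 16822.09 = 207.46; nΣv² − (Σv)² = 22310.4 − 21550.24 = 760.16
r = 344.99 / √(207.46 × 760.16) = 344.99 / 397.1181 ≈ 0.8687

0.8687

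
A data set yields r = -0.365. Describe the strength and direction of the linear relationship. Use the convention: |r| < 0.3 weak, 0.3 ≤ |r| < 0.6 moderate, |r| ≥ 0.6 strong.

moderate negative

r = -0.365 < 0 so the relationship is negative.
|r| = 0.365, which falls in the moderate range.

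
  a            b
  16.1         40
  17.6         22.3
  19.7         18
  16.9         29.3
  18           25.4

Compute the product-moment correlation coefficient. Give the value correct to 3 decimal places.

-0.900

n = 5, Σa = 88.3, Σb = 135, Σa² = 1566.67, Σb² = 3924.94, Σab = 2343.45
nΣab − ΣaΣb = 11717.25 − 11920.5 = -203.25
nΣa² − (Σa)² = 7833.35 − 7796.89 = 36.46; nΣb² − (Σb)² = 19624.7 − 18225 = 1399.7
r = -203.25 / √(36.46 × 1399.7) = -203.25 / 225.9050 ≈ -0.900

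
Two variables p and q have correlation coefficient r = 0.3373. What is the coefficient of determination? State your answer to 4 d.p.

r² = (0.3373)² = 0.1138

0.1138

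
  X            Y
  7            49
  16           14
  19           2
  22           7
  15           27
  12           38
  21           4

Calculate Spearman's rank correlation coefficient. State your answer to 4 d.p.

-0.8571

Rank X: 1, 4, 5, 7, 3, 2, 6
Rank Y: 7, 4, 1, 3, 5, 6, 2
d = rank(X) − rank(Y): -6, 0, 4, 4, -2, -4, 4; Σd² = 104
ρ = 1 − 6Σd² / [n(n²−1)] = 1 − 6×104 / (7×48) = 1 − 624/336 ≈ -0.8571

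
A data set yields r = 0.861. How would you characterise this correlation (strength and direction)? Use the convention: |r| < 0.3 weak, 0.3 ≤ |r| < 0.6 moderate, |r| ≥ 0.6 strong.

strong positive

r = 0.861 > 0 so the relationship is positive.
|r| = 0.861, which falls in the strong range.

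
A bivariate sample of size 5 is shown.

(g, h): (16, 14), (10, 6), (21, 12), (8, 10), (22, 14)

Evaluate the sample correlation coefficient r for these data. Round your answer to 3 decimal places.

0.729

n = 5, Σg = 77, Σh = 56, Σg² = 1345, Σh² = 672, Σgh = 924
nΣgh − ΣgΣh = 4620 − 4312 = 308
nΣg² − (Σg)² = 6725 − 5929 = 796; nΣh² − (Σh)² = 3360 − 3136 = 224
r = 308 / √(796 × 224) = 308 / 422.2606 ≈ 0.729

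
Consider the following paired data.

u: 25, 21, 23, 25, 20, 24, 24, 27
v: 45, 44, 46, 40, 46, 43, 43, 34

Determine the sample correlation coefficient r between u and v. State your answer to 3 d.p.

n = 8, Σu = 189, Σv = 341, Σu² = 4501, Σv² = 14647, Σuv = 8009
nΣuv − ΣuΣv = 64072 − 64449 = -377
nΣu² − (Σu)² = 36008 − 35721 = 287; nΣv² − (Σv)² = 117176 − 116281 = 895
r = -377 / √(287 × 895) = -377 / 506.8185 ≈ -0.744

-0.744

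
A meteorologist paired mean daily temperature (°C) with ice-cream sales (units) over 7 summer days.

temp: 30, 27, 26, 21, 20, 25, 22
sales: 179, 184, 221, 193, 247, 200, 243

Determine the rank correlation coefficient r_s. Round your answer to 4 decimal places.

Rank temp: 7, 6, 5, 2, 1, 4, 3
Rank sales: 1, 2, 5, 3, 7, 4, 6
d = rank(temp) − rank(sales): 6, 4, 0, -1, -6, 0, -3; Σd² = 98
ρ = 1 − 6Σd² / [n(n²−1)] = 1 − 6×98 / (7×48) = 1 − 588/336 ≈ -0.7500

-0.7500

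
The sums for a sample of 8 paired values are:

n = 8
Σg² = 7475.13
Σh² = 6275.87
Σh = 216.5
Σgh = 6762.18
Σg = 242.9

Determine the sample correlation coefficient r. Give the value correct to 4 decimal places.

0.9239

r = (nΣgh − ΣgΣh) / √[(nΣg² − (Σg)²)(nΣh² − (Σh)²)]
Numerator: 8×6762.18 − 242.9×216.5 = 1509.59
Denominator: √[(59801.04 − 59000.41)(50206.96 − 46872.25)] = √[800.63 × 3334.71] = 1633.9733
r = 1509.59 / 1633.9733 ≈ 0.9239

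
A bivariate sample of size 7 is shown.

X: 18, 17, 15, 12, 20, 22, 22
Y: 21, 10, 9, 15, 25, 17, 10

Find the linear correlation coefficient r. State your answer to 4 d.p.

0.2280

n = 7, ΣX = 126, ΣY = 107, ΣX² = 2350, ΣY² = 1861, ΣXY = 1957
nΣXY − ΣXΣY = 13699 − 13482 = 217
nΣX² − (ΣX)² = 16450 − 15876 = 574; nΣY² − (ΣY)² = 13027 − 11449 = 1578
r = 217 / √(574 × 1578) = 217 / 951.7205 ≈ 0.2280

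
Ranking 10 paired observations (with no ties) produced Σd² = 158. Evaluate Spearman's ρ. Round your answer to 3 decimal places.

0.042

ρ = 1 − 6Σd² / [n(n²−1)] = 1 − 6×158 / (10×99)
  = 1 − 948/990 = 1 − 0.9576 ≈ 0.042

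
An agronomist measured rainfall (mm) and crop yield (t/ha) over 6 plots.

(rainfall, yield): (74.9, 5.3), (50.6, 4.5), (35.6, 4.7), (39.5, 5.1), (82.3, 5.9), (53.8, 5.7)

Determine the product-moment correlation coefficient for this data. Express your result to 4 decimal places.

n = 6, Σx = 336.7, Σy = 31.2, Σx² = 20665.71, Σy² = 163.74, Σxy = 1785.67
nΣxy − ΣxΣy = 10714.02 − 10505.04 = 208.98
nΣx² − (Σx)² = 123994.26 − 113366.89 = 10627.37; nΣy² − (Σy)² = 982.44 − 973.44 = 9
r = 208.98 / √(10627.37 × 9) = 208.98 / 309.2674 ≈ 0.6757

0.6757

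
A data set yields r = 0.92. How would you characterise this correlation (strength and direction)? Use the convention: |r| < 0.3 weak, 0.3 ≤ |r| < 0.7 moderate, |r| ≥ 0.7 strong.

r = 0.92 > 0 so the relationship is positive.
|r| = 0.92, which falls in the strong range.

strong positive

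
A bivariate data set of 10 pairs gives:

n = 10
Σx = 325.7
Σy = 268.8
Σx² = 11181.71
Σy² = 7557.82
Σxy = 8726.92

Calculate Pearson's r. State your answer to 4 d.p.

-0.0639

r = (nΣxy − ΣxΣy) / √[(nΣx² − (Σx)²)(nΣy² − (Σy)²)]
Numerator: 10×8726.92 − 325.7×268.8 = -278.96
Denominator: √[(111817.1 − 106080.49)(75578.2 − 72253.44)] = √[5736.61 × 3324.76] = 4367.2476
r = -278.96 / 4367.2476 ≈ -0.0639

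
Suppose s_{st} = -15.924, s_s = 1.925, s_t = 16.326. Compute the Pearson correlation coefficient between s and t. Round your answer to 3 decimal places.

-0.507

r = Cov(s,t) / (s_s · s_t) = -15.924 / (1.925 × 16.326)
  = -15.924 / 31.4276 ≈ -0.507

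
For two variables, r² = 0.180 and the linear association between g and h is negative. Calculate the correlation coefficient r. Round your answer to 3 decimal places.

-0.424

|r| = √0.180 = 0.424
The association is negative, so r = −0.424.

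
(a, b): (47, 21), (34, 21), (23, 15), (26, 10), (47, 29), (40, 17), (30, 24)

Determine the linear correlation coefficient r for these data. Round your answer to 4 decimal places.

0.6500

n = 7, Σa = 247, Σb = 137, Σa² = 9279, Σb² = 2913, Σab = 5069
nΣab − ΣaΣb = 35483 − 33839 = 1644
nΣa² − (Σa)² = 64953 − 61009 = 3944; nΣb² − (Σb)² = 20391 − 18769 = 1622
r = 1644 / √(3944 × 1622) = 1644 / 2529.2623 ≈ 0.6500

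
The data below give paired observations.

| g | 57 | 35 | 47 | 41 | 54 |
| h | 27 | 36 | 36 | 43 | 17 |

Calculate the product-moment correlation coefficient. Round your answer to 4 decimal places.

-0.7397

n = 5, Σg = 234, Σh = 159, Σg² = 11280, Σh² = 5459, Σgh = 7172
nΣgh − ΣgΣh = 35860 − 37206 = -1346
nΣg² − (Σg)² = 56400 − 54756 = 1644; nΣh² − (Σh)² = 27295 − 25281 = 2014
r = -1346 / √(1644 × 2014) = -1346 / 1819.6197 ≈ -0.7397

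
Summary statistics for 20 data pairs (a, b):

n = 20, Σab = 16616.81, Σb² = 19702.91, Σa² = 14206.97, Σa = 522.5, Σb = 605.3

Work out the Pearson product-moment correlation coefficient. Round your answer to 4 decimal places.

r = (nΣab − ΣaΣb) / √[(nΣa² − (Σa)²)(nΣb² − (Σb)²)]
Numerator: 20×16616.81 − 522.5×605.3 = 16066.95
Denominator: √[(284139.4 − 273006.25)(394058.2 − 366388.09)] = √[11133.15 × 27670.11] = 17551.5095
r = 16066.95 / 17551.5095 ≈ 0.9154

0.9154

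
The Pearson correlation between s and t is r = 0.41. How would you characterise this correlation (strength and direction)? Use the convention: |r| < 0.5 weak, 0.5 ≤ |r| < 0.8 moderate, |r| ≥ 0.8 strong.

r = 0.41 > 0 so the relationship is positive.
|r| = 0.41, which falls in the weak range.

weak positive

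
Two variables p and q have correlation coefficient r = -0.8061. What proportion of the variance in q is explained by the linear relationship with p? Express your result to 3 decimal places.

0.650

r² = (-0.8061)² = 0.650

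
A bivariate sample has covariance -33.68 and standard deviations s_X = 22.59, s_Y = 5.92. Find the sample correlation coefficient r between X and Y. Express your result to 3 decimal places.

-0.252

r = Cov(X,Y) / (s_X · s_Y) = -33.68 / (22.59 × 5.92)
  = -33.68 / 133.7328 ≈ -0.252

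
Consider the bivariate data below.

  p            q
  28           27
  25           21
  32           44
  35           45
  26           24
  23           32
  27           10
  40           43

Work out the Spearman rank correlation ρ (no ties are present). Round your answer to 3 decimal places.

Rank p: 5, 2, 6, 7, 3, 1, 4, 8
Rank q: 4, 2, 7, 8, 3, 5, 1, 6
d = rank(p) − rank(q): 1, 0, -1, -1, 0, -4, 3, 2; Σd² = 32
ρ = 1 − 6Σd² / [n(n²−1)] = 1 − 6×32 / (8×63) = 1 − 192/504 ≈ 0.619

0.619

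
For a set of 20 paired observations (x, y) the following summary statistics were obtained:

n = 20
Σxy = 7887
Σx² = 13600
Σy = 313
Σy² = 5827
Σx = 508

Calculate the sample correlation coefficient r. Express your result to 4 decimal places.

-0.0786

r = (nΣxy − ΣxΣy) / √[(nΣx² − (Σx)²)(nΣy² − (Σy)²)]
Numerator: 20×7887 − 508×313 = -1264
Denominator: √[(272000 − 258064)(116540 − 97969)] = √[13936 × 18571] = 16087.4316
r = -1264 / 16087.4316 ≈ -0.0786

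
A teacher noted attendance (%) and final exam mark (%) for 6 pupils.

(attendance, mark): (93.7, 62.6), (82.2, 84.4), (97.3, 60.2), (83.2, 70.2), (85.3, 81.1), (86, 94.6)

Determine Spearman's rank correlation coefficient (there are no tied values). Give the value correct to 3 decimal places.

Rank attendance: 5, 1, 6, 2, 3, 4
Rank mark: 2, 5, 1, 3, 4, 6
d = rank(attendance) − rank(mark): 3, -4, 5, -1, -1, -2; Σd² = 56
ρ = 1 − 6Σd² / [n(n²−1)] = 1 − 6×56 / (6×35) = 1 − 336/210 ≈ -0.600

-0.600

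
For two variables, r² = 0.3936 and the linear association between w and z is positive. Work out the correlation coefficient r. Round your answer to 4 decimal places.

0.6274

|r| = √0.3936 = 0.6274
The association is positive, so r = 0.6274.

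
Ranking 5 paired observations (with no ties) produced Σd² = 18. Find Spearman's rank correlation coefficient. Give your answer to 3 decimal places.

ρ = 1 − 6Σd² / [n(n²−1)] = 1 − 6×18 / (5×24)
  = 1 − 108/120 = 1 − 0.9000 ≈ 0.100

0.100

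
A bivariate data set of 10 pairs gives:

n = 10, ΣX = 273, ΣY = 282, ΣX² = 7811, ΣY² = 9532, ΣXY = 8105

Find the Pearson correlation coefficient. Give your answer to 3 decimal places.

r = (nΣXY − ΣXΣY) / √[(nΣX² − (ΣX)²)(nΣY² − (ΣY)²)]
Numerator: 10×8105 − 273×282 = 4064
Denominator: √[(78110 − 74529)(95320 − 79524)] = √[3581 × 15796] = 7521.0023
r = 4064 / 7521.0023 ≈ 0.540

0.540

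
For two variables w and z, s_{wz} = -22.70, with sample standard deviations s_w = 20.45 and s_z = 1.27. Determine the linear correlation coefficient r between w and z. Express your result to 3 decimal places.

-0.874

r = Cov(w,z) / (s_w · s_z) = -22.70 / (20.45 × 1.27)
  = -22.70 / 25.9715 ≈ -0.874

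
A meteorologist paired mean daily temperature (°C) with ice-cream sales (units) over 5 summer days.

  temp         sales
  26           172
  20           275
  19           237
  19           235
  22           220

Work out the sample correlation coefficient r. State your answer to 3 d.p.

-0.835

n = 5, Σx = 106, Σy = 1139, Σx² = 2282, Σy² = 265003, Σxy = 23780
nΣxy − ΣxΣy = 118900 − 120734 = -1834
nΣx² − (Σx)² = 11410 − 11236 = 174; nΣy² − (Σy)² = 1325015 − 1297321 = 27694
r = -1834 / √(174 × 27694) = -1834 / 2195.1665 ≈ -0.835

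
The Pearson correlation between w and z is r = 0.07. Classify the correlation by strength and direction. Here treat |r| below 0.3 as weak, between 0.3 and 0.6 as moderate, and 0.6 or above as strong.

r = 0.07 > 0 so the relationship is positive.
|r| = 0.07, which falls in the weak range.

weak positive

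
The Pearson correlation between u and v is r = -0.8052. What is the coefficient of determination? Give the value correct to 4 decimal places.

0.6483

r² = (-0.8052)² = 0.6483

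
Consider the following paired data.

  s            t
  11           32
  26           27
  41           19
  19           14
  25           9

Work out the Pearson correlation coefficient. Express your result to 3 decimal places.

-0.340

n = 5, Σs = 122, Σt = 101, Σs² = 3464, Σt² = 2391, Σst = 2324
nΣst − ΣsΣt = 11620 − 12322 = -702
nΣs² − (Σs)² = 17320 − 14884 = 2436; nΣt² − (Σt)² = 11955 − 10201 = 1754
r = -702 / √(2436 × 1754) = -702 / 2067.0617 ≈ -0.340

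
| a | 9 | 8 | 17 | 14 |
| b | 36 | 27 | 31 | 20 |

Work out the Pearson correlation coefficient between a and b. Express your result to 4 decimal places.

-0.2442

n = 4, Σa = 48, Σb = 114, Σa² = 630, Σb² = 3386, Σab = 1347
nΣab − ΣaΣb = 5388 − 5472 = -84
nΣa² − (Σa)² = 2520 − 2304 = 216; nΣb² − (Σb)² = 13544 − 12996 = 548
r = -84 / √(216 × 548) = -84 / 344.0465 ≈ -0.2442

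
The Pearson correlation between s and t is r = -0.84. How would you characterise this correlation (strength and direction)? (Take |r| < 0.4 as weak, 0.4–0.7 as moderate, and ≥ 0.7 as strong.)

r = -0.84 < 0 so the relationship is negative.
|r| = 0.84, which falls in the strong range.

strong negative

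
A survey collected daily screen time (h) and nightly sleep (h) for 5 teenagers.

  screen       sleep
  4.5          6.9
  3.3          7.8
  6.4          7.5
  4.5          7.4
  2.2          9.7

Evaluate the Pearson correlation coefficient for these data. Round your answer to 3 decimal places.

n = 5, Σx = 20.9, Σy = 39.3, Σx² = 97.19, Σy² = 313.55, Σxy = 159.43
nΣxy − ΣxΣy = 797.15 − 821.37 = -24.22
nΣx² − (Σx)² = 485.95 − 436.81 = 49.14; nΣy² − (Σy)² = 1567.75 − 1544.49 = 23.26
r = -24.22 / √(49.14 × 23.26) = -24.22 / 33.8082 ≈ -0.716

-0.716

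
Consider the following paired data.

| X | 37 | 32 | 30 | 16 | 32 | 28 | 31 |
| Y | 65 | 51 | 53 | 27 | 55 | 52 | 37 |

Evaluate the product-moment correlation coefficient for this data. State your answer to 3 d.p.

n = 7, ΣX = 206, ΣY = 340, ΣX² = 6318, ΣY² = 17462, ΣXY = 10422
nΣXY − ΣXΣY = 72954 − 70040 = 2914
nΣX² − (ΣX)² = 44226 − 42436 = 1790; nΣY² − (ΣY)² = 122234 − 115600 = 6634
r = 2914 / √(1790 × 6634) = 2914 / 3445.9919 ≈ 0.846

0.846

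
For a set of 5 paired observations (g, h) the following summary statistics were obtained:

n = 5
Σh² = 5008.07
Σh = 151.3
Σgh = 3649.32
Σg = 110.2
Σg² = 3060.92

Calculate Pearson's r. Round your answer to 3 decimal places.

r = (nΣgh − ΣgΣh) / √[(nΣg² − (Σg)²)(nΣh² − (Σh)²)]
Numerator: 5×3649.32 − 110.2×151.3 = 1573.34
Denominator: √[(15304.6 − 12144.04)(25040.35 − 22891.69)] = √[3160.56 × 2148.66] = 2605.9487
r = 1573.34 / 2605.9487 ≈ 0.604

0.604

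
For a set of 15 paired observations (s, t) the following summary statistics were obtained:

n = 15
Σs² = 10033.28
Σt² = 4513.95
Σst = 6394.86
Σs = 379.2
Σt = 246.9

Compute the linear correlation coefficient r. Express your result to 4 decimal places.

r = (nΣst − ΣsΣt) / √[(nΣs² − (Σs)²)(nΣt² − (Σt)²)]
Numerator: 15×6394.86 − 379.2×246.9 = 2298.42
Denominator: √[(150499.2 − 143792.64)(67709.25 − 60959.61)] = √[6706.56 × 6749.64] = 6728.0655
r = 2298.42 / 6728.0655 ≈ 0.3416

0.3416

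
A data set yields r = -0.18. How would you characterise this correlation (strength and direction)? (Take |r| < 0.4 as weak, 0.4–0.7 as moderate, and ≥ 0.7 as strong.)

weak negative

r = -0.18 < 0 so the relationship is negative.
|r| = 0.18, which falls in the weak range.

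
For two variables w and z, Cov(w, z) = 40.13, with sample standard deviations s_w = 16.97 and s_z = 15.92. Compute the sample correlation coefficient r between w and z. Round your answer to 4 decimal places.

0.1485

r = Cov(w,z) / (s_w · s_z) = 40.13 / (16.97 × 15.92)
  = 40.13 / 270.1624 ≈ 0.1485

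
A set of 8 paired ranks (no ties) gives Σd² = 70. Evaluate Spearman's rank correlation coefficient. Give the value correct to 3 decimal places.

ρ = 1 − 6Σd² / [n(n²−1)] = 1 − 6×70 / (8×63)
  = 1 − 420/504 = 1 − 0.8333 ≈ 0.167

0.167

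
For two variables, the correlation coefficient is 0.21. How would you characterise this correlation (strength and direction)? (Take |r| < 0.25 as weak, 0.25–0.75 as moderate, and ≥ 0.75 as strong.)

r = 0.21 > 0 so the relationship is positive.
|r| = 0.21, which falls in the weak range.

weak positive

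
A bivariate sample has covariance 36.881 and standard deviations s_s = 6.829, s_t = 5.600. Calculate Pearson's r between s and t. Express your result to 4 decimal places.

r = Cov(s,t) / (s_s · s_t) = 36.881 / (6.829 × 5.600)
  = 36.881 / 38.2424 ≈ 0.9644

0.9644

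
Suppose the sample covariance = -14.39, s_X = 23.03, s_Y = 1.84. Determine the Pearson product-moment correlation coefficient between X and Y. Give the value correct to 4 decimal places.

r = Cov(X,Y) / (s_X · s_Y) = -14.39 / (23.03 × 1.84)
  = -14.39 / 42.3752 ≈ -0.3396

-0.3396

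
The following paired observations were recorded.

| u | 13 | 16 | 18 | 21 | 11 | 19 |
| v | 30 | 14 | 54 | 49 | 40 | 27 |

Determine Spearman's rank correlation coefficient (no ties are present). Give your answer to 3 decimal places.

Rank u: 2, 3, 4, 6, 1, 5
Rank v: 3, 1, 6, 5, 4, 2
d = rank(u) − rank(v): -1, 2, -2, 1, -3, 3; Σd² = 28
ρ = 1 − 6Σd² / [n(n²−1)] = 1 − 6×28 / (6×35) = 1 − 168/210 ≈ 0.200

0.200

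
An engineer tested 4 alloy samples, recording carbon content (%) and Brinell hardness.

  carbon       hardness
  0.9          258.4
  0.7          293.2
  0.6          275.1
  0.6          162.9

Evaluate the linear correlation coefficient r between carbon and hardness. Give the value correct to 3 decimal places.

n = 4, Σx = 2.8, Σy = 989.6, Σx² = 2.02, Σy² = 254953.22, Σxy = 700.6
nΣxy − ΣxΣy = 2802.4 − 2770.88 = 31.52
nΣx² − (Σx)² = 8.08 − 7.84 = 0.24; nΣy² − (Σy)² = 1019812.88 − 979308.16 = 40504.72
r = 31.52 / √(0.24 × 40504.72) = 31.52 / 98.5958 ≈ 0.320

0.320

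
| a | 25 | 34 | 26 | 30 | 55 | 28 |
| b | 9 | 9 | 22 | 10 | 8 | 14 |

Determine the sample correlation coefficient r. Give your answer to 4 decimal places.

n = 6, Σa = 198, Σb = 72, Σa² = 7166, Σb² = 1006, Σab = 2235
nΣab − ΣaΣb = 13410 − 14256 = -846
nΣa² − (Σa)² = 42996 − 39204 = 3792; nΣb² − (Σb)² = 6036 − 5184 = 852
r = -846 / √(3792 × 852) = -846 / 1797.4382 ≈ -0.4707

-0.4707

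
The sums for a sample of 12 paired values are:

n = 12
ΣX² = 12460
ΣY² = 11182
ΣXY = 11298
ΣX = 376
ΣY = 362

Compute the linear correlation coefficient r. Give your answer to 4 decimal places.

-0.1060

r = (nΣXY − ΣXΣY) / √[(nΣX² − (ΣX)²)(nΣY² − (ΣY)²)]
Numerator: 12×11298 − 376×362 = -536
Denominator: √[(149520 − 141376)(134184 − 131044)] = √[8144 × 3140] = 5056.8923
r = -536 / 5056.8923 ≈ -0.1060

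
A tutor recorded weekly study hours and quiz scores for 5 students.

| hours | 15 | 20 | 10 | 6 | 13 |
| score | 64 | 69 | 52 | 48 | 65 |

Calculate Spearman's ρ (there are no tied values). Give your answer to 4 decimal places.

0.9000

Rank hours: 4, 5, 2, 1, 3
Rank score: 3, 5, 2, 1, 4
d = rank(hours) − rank(score): 1, 0, 0, 0, -1; Σd² = 2
ρ = 1 − 6Σd² / [n(n²−1)] = 1 − 6×2 / (5×24) = 1 − 12/120 ≈ 0.9000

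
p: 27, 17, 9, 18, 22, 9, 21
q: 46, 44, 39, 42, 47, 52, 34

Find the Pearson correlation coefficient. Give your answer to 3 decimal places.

-0.123

n = 7, Σp = 123, Σq = 304, Σp² = 2429, Σq² = 13406, Σpq = 5313
nΣpq − ΣpΣq = 37191 − 37392 = -201
nΣp² − (Σp)² = 17003 − 15129 = 1874; nΣq² − (Σq)² = 93842 − 92416 = 1426
r = -201 / √(1874 × 1426) = -201 / 1634.7244 ≈ -0.123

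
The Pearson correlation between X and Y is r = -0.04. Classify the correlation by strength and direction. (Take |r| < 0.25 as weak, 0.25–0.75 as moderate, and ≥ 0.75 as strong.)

r = -0.04 < 0 so the relationship is negative.
|r| = 0.04, which falls in the weak range.

weak negative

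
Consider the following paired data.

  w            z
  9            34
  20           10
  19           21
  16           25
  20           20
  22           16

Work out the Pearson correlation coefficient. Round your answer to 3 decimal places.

-0.887

n = 6, Σw = 106, Σz = 126, Σw² = 1982, Σz² = 2978, Σwz = 2057
nΣwz − ΣwΣz = 12342 − 13356 = -1014
nΣw² − (Σw)² = 11892 − 11236 = 656; nΣz² − (Σz)² = 17868 − 15876 = 1992
r = -1014 / √(656 × 1992) = -1014 / 1143.1325 ≈ -0.887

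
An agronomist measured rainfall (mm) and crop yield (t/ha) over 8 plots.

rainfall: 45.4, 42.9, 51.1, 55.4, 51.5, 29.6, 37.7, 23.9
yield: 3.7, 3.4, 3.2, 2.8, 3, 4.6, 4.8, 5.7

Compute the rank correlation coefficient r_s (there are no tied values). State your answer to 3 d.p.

Rank rainfall: 5, 4, 6, 8, 7, 2, 3, 1
Rank yield: 5, 4, 3, 1, 2, 6, 7, 8
d = rank(rainfall) − rank(yield): 0, 0, 3, 7, 5, -4, -4, -7; Σd² = 164
ρ = 1 − 6Σd² / [n(n²−1)] = 1 − 6×164 / (8×63) = 1 − 984/504 ≈ -0.952

-0.952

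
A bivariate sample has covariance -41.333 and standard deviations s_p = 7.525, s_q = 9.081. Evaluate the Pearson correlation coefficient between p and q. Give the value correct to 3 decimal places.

r = Cov(p,q) / (s_p · s_q) = -41.333 / (7.525 × 9.081)
  = -41.333 / 68.3345 ≈ -0.605

-0.605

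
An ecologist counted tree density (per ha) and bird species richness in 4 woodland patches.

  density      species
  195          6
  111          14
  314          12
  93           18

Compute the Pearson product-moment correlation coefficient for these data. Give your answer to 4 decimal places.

-0.4936

n = 4, Σx = 713, Σy = 50, Σx² = 157591, Σy² = 700, Σxy = 8166
nΣxy − ΣxΣy = 32664 − 35650 = -2986
nΣx² − (Σx)² = 630364 − 508369 = 121995; nΣy² − (Σy)² = 2800 − 2500 = 300
r = -2986 / √(121995 × 300) = -2986 / 6049.6694 ≈ -0.4936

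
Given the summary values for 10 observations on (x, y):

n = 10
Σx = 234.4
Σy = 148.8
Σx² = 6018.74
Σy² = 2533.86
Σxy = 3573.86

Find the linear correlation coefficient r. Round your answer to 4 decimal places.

r = (nΣxy − ΣxΣy) / √[(nΣx² − (Σx)²)(nΣy² − (Σy)²)]
Numerator: 10×3573.86 − 234.4×148.8 = 859.88
Denominator: √[(60187.4 − 54943.36)(25338.6 − 22141.44)] = √[5244.04 × 3197.16] = 4094.6349
r = 859.88 / 4094.6349 ≈ 0.2100

0.2100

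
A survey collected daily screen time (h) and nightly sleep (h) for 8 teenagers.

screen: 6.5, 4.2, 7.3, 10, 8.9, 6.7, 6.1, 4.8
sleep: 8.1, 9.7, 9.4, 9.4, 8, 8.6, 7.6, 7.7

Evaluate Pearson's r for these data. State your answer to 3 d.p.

0.132

n = 8, Σx = 54.5, Σy = 68.5, Σx² = 397.53, Σy² = 591.43, Σxy = 468.15
nΣxy − ΣxΣy = 3745.2 − 3733.25 = 11.95
nΣx² − (Σx)² = 3180.24 − 2970.25 = 209.99; nΣy² − (Σy)² = 4731.44 − 4692.25 = 39.19
r = 11.95 / √(209.99 × 39.19) = 11.95 / 90.7166 ≈ 0.132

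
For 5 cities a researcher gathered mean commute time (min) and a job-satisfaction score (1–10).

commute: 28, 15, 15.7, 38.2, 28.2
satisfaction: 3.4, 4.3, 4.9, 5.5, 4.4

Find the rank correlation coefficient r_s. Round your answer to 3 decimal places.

Rank commute: 3, 1, 2, 5, 4
Rank satisfaction: 1, 2, 4, 5, 3
d = rank(commute) − rank(satisfaction): 2, -1, -2, 0, 1; Σd² = 10
ρ = 1 − 6Σd² / [n(n²−1)] = 1 − 6×10 / (5×24) = 1 − 60/120 ≈ 0.500

0.500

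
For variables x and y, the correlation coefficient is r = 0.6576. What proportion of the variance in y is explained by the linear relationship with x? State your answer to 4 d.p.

r² = (0.6576)² = 0.4324

0.4324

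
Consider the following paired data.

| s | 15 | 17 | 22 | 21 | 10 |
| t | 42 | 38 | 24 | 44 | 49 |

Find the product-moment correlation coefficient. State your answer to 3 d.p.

-0.713

n = 5, Σs = 85, Σt = 197, Σs² = 1539, Σt² = 8121, Σst = 3218
nΣst − ΣsΣt = 16090 − 16745 = -655
nΣs² − (Σs)² = 7695 − 7225 = 470; nΣt² − (Σt)² = 40605 − 38809 = 1796
r = -655 / √(470 × 1796) = -655 / 918.7600 ≈ -0.713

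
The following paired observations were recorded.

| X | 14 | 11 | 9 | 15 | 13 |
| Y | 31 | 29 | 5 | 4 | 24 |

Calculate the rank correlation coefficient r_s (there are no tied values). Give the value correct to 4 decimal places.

-0.1000

Rank X: 4, 2, 1, 5, 3
Rank Y: 5, 4, 2, 1, 3
d = rank(X) − rank(Y): -1, -2, -1, 4, 0; Σd² = 22
ρ = 1 − 6Σd² / [n(n²−1)] = 1 − 6×22 / (5×24) = 1 − 132/120 ≈ -0.1000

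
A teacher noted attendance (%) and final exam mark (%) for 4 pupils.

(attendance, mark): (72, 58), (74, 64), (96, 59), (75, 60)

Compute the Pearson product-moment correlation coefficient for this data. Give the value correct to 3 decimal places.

-0.262

n = 4, Σx = 317, Σy = 241, Σx² = 25501, Σy² = 14541, Σxy = 19076
nΣxy − ΣxΣy = 76304 − 76397 = -93
nΣx² − (Σx)² = 102004 − 100489 = 1515; nΣy² − (Σy)² = 58164 − 58081 = 83
r = -93 / √(1515 × 83) = -93 / 354.6054 ≈ -0.262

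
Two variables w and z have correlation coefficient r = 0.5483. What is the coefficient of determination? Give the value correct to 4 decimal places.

r² = (0.5483)² = 0.3006

0.3006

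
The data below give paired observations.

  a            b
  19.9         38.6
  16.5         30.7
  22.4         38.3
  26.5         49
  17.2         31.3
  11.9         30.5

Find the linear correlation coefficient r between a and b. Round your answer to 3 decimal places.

n = 6, Σa = 114.4, Σb = 218.4, Σa² = 2309.72, Σb² = 8210.28, Σab = 4332.42
nΣab − ΣaΣb = 25994.52 − 24984.96 = 1009.56
nΣa² − (Σa)² = 13858.32 − 13087.36 = 770.96; nΣb² − (Σb)² = 49261.68 − 47698.56 = 1563.12
r = 1009.56 / √(770.96 × 1563.12) = 1009.56 / 1097.7718 ≈ 0.920

0.920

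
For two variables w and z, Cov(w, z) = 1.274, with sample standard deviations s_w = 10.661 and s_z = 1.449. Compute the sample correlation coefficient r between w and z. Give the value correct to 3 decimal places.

r = Cov(w,z) / (s_w · s_z) = 1.274 / (10.661 × 1.449)
  = 1.274 / 15.4478 ≈ 0.082

0.082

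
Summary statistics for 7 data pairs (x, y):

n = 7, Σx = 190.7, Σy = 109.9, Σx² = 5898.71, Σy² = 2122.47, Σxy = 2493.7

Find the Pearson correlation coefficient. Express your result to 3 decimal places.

-0.947

r = (nΣxy − ΣxΣy) / √[(nΣx² − (Σx)²)(nΣy² − (Σy)²)]
Numerator: 7×2493.7 − 190.7×109.9 = -3502.03
Denominator: √[(41290.97 − 36366.49)(14857.29 − 12078.01)] = √[4924.48 × 2779.28] = 3699.5282
r = -3502.03 / 3699.5282 ≈ -0.947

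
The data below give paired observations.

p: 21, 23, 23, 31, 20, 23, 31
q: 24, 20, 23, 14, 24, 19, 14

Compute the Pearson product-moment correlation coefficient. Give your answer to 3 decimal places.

n = 7, Σp = 172, Σq = 138, Σp² = 4350, Σq² = 2834, Σpq = 3278
nΣpq − ΣpΣq = 22946 − 23736 = -790
nΣp² − (Σp)² = 30450 − 29584 = 866; nΣq² − (Σq)² = 19838 − 19044 = 794
r = -790 / √(866 × 794) = -790 / 829.2189 ≈ -0.953

-0.953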